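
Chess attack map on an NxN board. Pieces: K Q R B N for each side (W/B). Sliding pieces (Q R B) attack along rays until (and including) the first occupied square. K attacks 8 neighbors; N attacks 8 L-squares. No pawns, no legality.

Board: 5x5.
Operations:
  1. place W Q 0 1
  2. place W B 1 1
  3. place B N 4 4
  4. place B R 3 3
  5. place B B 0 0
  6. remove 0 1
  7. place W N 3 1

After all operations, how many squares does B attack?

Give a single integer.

Op 1: place WQ@(0,1)
Op 2: place WB@(1,1)
Op 3: place BN@(4,4)
Op 4: place BR@(3,3)
Op 5: place BB@(0,0)
Op 6: remove (0,1)
Op 7: place WN@(3,1)
Per-piece attacks for B:
  BB@(0,0): attacks (1,1) [ray(1,1) blocked at (1,1)]
  BR@(3,3): attacks (3,4) (3,2) (3,1) (4,3) (2,3) (1,3) (0,3) [ray(0,-1) blocked at (3,1)]
  BN@(4,4): attacks (3,2) (2,3)
Union (8 distinct): (0,3) (1,1) (1,3) (2,3) (3,1) (3,2) (3,4) (4,3)

Answer: 8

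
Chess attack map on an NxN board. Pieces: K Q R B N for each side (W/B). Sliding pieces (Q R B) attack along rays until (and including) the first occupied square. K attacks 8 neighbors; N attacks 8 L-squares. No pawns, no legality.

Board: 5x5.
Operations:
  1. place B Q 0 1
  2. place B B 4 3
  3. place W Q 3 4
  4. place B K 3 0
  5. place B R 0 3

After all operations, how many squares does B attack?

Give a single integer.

Op 1: place BQ@(0,1)
Op 2: place BB@(4,3)
Op 3: place WQ@(3,4)
Op 4: place BK@(3,0)
Op 5: place BR@(0,3)
Per-piece attacks for B:
  BQ@(0,1): attacks (0,2) (0,3) (0,0) (1,1) (2,1) (3,1) (4,1) (1,2) (2,3) (3,4) (1,0) [ray(0,1) blocked at (0,3); ray(1,1) blocked at (3,4)]
  BR@(0,3): attacks (0,4) (0,2) (0,1) (1,3) (2,3) (3,3) (4,3) [ray(0,-1) blocked at (0,1); ray(1,0) blocked at (4,3)]
  BK@(3,0): attacks (3,1) (4,0) (2,0) (4,1) (2,1)
  BB@(4,3): attacks (3,4) (3,2) (2,1) (1,0) [ray(-1,1) blocked at (3,4)]
Union (19 distinct): (0,0) (0,1) (0,2) (0,3) (0,4) (1,0) (1,1) (1,2) (1,3) (2,0) (2,1) (2,3) (3,1) (3,2) (3,3) (3,4) (4,0) (4,1) (4,3)

Answer: 19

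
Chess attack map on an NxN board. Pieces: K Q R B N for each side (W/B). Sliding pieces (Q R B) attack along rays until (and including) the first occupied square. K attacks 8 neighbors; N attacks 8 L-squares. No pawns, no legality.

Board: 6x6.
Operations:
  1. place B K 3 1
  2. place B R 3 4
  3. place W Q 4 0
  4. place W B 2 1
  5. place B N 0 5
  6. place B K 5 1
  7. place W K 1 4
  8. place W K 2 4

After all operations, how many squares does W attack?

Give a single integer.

Op 1: place BK@(3,1)
Op 2: place BR@(3,4)
Op 3: place WQ@(4,0)
Op 4: place WB@(2,1)
Op 5: place BN@(0,5)
Op 6: place BK@(5,1)
Op 7: place WK@(1,4)
Op 8: place WK@(2,4)
Per-piece attacks for W:
  WK@(1,4): attacks (1,5) (1,3) (2,4) (0,4) (2,5) (2,3) (0,5) (0,3)
  WB@(2,1): attacks (3,2) (4,3) (5,4) (3,0) (1,2) (0,3) (1,0)
  WK@(2,4): attacks (2,5) (2,3) (3,4) (1,4) (3,5) (3,3) (1,5) (1,3)
  WQ@(4,0): attacks (4,1) (4,2) (4,3) (4,4) (4,5) (5,0) (3,0) (2,0) (1,0) (0,0) (5,1) (3,1) [ray(1,1) blocked at (5,1); ray(-1,1) blocked at (3,1)]
Union (27 distinct): (0,0) (0,3) (0,4) (0,5) (1,0) (1,2) (1,3) (1,4) (1,5) (2,0) (2,3) (2,4) (2,5) (3,0) (3,1) (3,2) (3,3) (3,4) (3,5) (4,1) (4,2) (4,3) (4,4) (4,5) (5,0) (5,1) (5,4)

Answer: 27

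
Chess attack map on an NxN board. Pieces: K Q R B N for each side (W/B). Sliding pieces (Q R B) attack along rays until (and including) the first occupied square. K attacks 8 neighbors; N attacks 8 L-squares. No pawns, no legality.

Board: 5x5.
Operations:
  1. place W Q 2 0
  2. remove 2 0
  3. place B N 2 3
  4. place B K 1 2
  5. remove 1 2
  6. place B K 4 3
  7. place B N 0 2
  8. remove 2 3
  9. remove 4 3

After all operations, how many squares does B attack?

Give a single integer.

Answer: 4

Derivation:
Op 1: place WQ@(2,0)
Op 2: remove (2,0)
Op 3: place BN@(2,3)
Op 4: place BK@(1,2)
Op 5: remove (1,2)
Op 6: place BK@(4,3)
Op 7: place BN@(0,2)
Op 8: remove (2,3)
Op 9: remove (4,3)
Per-piece attacks for B:
  BN@(0,2): attacks (1,4) (2,3) (1,0) (2,1)
Union (4 distinct): (1,0) (1,4) (2,1) (2,3)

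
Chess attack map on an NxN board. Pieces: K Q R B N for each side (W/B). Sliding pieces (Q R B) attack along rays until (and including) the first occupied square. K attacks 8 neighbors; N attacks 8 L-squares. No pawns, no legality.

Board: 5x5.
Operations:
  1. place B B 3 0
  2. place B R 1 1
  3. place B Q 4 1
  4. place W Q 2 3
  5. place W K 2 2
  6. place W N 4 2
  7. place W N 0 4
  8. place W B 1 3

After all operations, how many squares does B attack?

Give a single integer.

Op 1: place BB@(3,0)
Op 2: place BR@(1,1)
Op 3: place BQ@(4,1)
Op 4: place WQ@(2,3)
Op 5: place WK@(2,2)
Op 6: place WN@(4,2)
Op 7: place WN@(0,4)
Op 8: place WB@(1,3)
Per-piece attacks for B:
  BR@(1,1): attacks (1,2) (1,3) (1,0) (2,1) (3,1) (4,1) (0,1) [ray(0,1) blocked at (1,3); ray(1,0) blocked at (4,1)]
  BB@(3,0): attacks (4,1) (2,1) (1,2) (0,3) [ray(1,1) blocked at (4,1)]
  BQ@(4,1): attacks (4,2) (4,0) (3,1) (2,1) (1,1) (3,2) (2,3) (3,0) [ray(0,1) blocked at (4,2); ray(-1,0) blocked at (1,1); ray(-1,1) blocked at (2,3); ray(-1,-1) blocked at (3,0)]
Union (14 distinct): (0,1) (0,3) (1,0) (1,1) (1,2) (1,3) (2,1) (2,3) (3,0) (3,1) (3,2) (4,0) (4,1) (4,2)

Answer: 14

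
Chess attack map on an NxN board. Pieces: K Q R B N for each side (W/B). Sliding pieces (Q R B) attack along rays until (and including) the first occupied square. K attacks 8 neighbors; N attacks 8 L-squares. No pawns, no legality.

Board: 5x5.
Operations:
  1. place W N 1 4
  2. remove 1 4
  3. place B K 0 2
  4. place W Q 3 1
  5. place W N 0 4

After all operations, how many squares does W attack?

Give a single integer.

Op 1: place WN@(1,4)
Op 2: remove (1,4)
Op 3: place BK@(0,2)
Op 4: place WQ@(3,1)
Op 5: place WN@(0,4)
Per-piece attacks for W:
  WN@(0,4): attacks (1,2) (2,3)
  WQ@(3,1): attacks (3,2) (3,3) (3,4) (3,0) (4,1) (2,1) (1,1) (0,1) (4,2) (4,0) (2,2) (1,3) (0,4) (2,0) [ray(-1,1) blocked at (0,4)]
Union (16 distinct): (0,1) (0,4) (1,1) (1,2) (1,3) (2,0) (2,1) (2,2) (2,3) (3,0) (3,2) (3,3) (3,4) (4,0) (4,1) (4,2)

Answer: 16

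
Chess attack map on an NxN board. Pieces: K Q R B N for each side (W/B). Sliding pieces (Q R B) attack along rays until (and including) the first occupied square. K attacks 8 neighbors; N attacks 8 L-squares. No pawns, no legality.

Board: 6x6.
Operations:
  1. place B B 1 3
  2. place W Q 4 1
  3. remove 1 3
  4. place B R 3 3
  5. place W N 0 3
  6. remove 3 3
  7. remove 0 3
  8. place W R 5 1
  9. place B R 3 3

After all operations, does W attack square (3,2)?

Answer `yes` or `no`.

Op 1: place BB@(1,3)
Op 2: place WQ@(4,1)
Op 3: remove (1,3)
Op 4: place BR@(3,3)
Op 5: place WN@(0,3)
Op 6: remove (3,3)
Op 7: remove (0,3)
Op 8: place WR@(5,1)
Op 9: place BR@(3,3)
Per-piece attacks for W:
  WQ@(4,1): attacks (4,2) (4,3) (4,4) (4,5) (4,0) (5,1) (3,1) (2,1) (1,1) (0,1) (5,2) (5,0) (3,2) (2,3) (1,4) (0,5) (3,0) [ray(1,0) blocked at (5,1)]
  WR@(5,1): attacks (5,2) (5,3) (5,4) (5,5) (5,0) (4,1) [ray(-1,0) blocked at (4,1)]
W attacks (3,2): yes

Answer: yes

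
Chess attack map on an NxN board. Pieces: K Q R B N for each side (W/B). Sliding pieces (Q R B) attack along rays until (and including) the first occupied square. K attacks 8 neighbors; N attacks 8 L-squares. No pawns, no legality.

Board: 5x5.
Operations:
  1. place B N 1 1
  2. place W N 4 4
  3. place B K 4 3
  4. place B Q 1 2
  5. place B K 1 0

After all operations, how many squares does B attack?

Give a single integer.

Answer: 17

Derivation:
Op 1: place BN@(1,1)
Op 2: place WN@(4,4)
Op 3: place BK@(4,3)
Op 4: place BQ@(1,2)
Op 5: place BK@(1,0)
Per-piece attacks for B:
  BK@(1,0): attacks (1,1) (2,0) (0,0) (2,1) (0,1)
  BN@(1,1): attacks (2,3) (3,2) (0,3) (3,0)
  BQ@(1,2): attacks (1,3) (1,4) (1,1) (2,2) (3,2) (4,2) (0,2) (2,3) (3,4) (2,1) (3,0) (0,3) (0,1) [ray(0,-1) blocked at (1,1)]
  BK@(4,3): attacks (4,4) (4,2) (3,3) (3,4) (3,2)
Union (17 distinct): (0,0) (0,1) (0,2) (0,3) (1,1) (1,3) (1,4) (2,0) (2,1) (2,2) (2,3) (3,0) (3,2) (3,3) (3,4) (4,2) (4,4)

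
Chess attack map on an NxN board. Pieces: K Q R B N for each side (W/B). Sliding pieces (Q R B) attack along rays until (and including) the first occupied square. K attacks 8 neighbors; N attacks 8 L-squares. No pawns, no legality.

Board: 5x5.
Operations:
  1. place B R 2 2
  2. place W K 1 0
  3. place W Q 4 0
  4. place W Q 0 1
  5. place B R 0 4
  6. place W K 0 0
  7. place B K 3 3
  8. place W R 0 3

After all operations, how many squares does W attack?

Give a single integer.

Answer: 21

Derivation:
Op 1: place BR@(2,2)
Op 2: place WK@(1,0)
Op 3: place WQ@(4,0)
Op 4: place WQ@(0,1)
Op 5: place BR@(0,4)
Op 6: place WK@(0,0)
Op 7: place BK@(3,3)
Op 8: place WR@(0,3)
Per-piece attacks for W:
  WK@(0,0): attacks (0,1) (1,0) (1,1)
  WQ@(0,1): attacks (0,2) (0,3) (0,0) (1,1) (2,1) (3,1) (4,1) (1,2) (2,3) (3,4) (1,0) [ray(0,1) blocked at (0,3); ray(0,-1) blocked at (0,0); ray(1,-1) blocked at (1,0)]
  WR@(0,3): attacks (0,4) (0,2) (0,1) (1,3) (2,3) (3,3) [ray(0,1) blocked at (0,4); ray(0,-1) blocked at (0,1); ray(1,0) blocked at (3,3)]
  WK@(1,0): attacks (1,1) (2,0) (0,0) (2,1) (0,1)
  WQ@(4,0): attacks (4,1) (4,2) (4,3) (4,4) (3,0) (2,0) (1,0) (3,1) (2,2) [ray(-1,0) blocked at (1,0); ray(-1,1) blocked at (2,2)]
Union (21 distinct): (0,0) (0,1) (0,2) (0,3) (0,4) (1,0) (1,1) (1,2) (1,3) (2,0) (2,1) (2,2) (2,3) (3,0) (3,1) (3,3) (3,4) (4,1) (4,2) (4,3) (4,4)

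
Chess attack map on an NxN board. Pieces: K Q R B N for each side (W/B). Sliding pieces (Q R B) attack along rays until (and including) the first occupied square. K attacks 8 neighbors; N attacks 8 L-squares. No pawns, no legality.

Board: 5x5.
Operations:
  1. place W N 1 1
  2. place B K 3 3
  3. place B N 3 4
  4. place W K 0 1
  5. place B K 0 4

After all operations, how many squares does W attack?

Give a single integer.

Op 1: place WN@(1,1)
Op 2: place BK@(3,3)
Op 3: place BN@(3,4)
Op 4: place WK@(0,1)
Op 5: place BK@(0,4)
Per-piece attacks for W:
  WK@(0,1): attacks (0,2) (0,0) (1,1) (1,2) (1,0)
  WN@(1,1): attacks (2,3) (3,2) (0,3) (3,0)
Union (9 distinct): (0,0) (0,2) (0,3) (1,0) (1,1) (1,2) (2,3) (3,0) (3,2)

Answer: 9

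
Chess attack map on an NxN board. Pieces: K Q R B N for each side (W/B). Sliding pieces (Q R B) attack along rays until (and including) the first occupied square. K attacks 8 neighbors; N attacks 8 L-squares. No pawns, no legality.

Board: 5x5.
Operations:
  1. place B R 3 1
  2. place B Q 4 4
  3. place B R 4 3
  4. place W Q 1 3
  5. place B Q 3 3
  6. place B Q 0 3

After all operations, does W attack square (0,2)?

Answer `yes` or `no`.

Op 1: place BR@(3,1)
Op 2: place BQ@(4,4)
Op 3: place BR@(4,3)
Op 4: place WQ@(1,3)
Op 5: place BQ@(3,3)
Op 6: place BQ@(0,3)
Per-piece attacks for W:
  WQ@(1,3): attacks (1,4) (1,2) (1,1) (1,0) (2,3) (3,3) (0,3) (2,4) (2,2) (3,1) (0,4) (0,2) [ray(1,0) blocked at (3,3); ray(-1,0) blocked at (0,3); ray(1,-1) blocked at (3,1)]
W attacks (0,2): yes

Answer: yes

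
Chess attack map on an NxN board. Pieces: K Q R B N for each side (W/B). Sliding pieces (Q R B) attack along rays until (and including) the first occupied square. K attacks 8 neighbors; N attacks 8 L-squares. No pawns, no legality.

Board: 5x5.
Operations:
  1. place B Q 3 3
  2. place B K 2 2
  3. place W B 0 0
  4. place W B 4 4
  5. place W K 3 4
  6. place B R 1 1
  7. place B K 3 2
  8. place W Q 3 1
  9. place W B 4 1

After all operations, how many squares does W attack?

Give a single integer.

Op 1: place BQ@(3,3)
Op 2: place BK@(2,2)
Op 3: place WB@(0,0)
Op 4: place WB@(4,4)
Op 5: place WK@(3,4)
Op 6: place BR@(1,1)
Op 7: place BK@(3,2)
Op 8: place WQ@(3,1)
Op 9: place WB@(4,1)
Per-piece attacks for W:
  WB@(0,0): attacks (1,1) [ray(1,1) blocked at (1,1)]
  WQ@(3,1): attacks (3,2) (3,0) (4,1) (2,1) (1,1) (4,2) (4,0) (2,2) (2,0) [ray(0,1) blocked at (3,2); ray(1,0) blocked at (4,1); ray(-1,0) blocked at (1,1); ray(-1,1) blocked at (2,2)]
  WK@(3,4): attacks (3,3) (4,4) (2,4) (4,3) (2,3)
  WB@(4,1): attacks (3,2) (3,0) [ray(-1,1) blocked at (3,2)]
  WB@(4,4): attacks (3,3) [ray(-1,-1) blocked at (3,3)]
Union (14 distinct): (1,1) (2,0) (2,1) (2,2) (2,3) (2,4) (3,0) (3,2) (3,3) (4,0) (4,1) (4,2) (4,3) (4,4)

Answer: 14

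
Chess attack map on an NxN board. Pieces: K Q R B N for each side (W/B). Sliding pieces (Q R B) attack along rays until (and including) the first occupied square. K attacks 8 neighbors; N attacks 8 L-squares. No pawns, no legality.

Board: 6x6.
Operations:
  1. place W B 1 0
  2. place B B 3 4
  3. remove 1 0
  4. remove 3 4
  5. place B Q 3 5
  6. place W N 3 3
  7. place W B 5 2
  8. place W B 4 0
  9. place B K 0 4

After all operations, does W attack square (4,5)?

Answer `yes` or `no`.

Op 1: place WB@(1,0)
Op 2: place BB@(3,4)
Op 3: remove (1,0)
Op 4: remove (3,4)
Op 5: place BQ@(3,5)
Op 6: place WN@(3,3)
Op 7: place WB@(5,2)
Op 8: place WB@(4,0)
Op 9: place BK@(0,4)
Per-piece attacks for W:
  WN@(3,3): attacks (4,5) (5,4) (2,5) (1,4) (4,1) (5,2) (2,1) (1,2)
  WB@(4,0): attacks (5,1) (3,1) (2,2) (1,3) (0,4) [ray(-1,1) blocked at (0,4)]
  WB@(5,2): attacks (4,3) (3,4) (2,5) (4,1) (3,0)
W attacks (4,5): yes

Answer: yes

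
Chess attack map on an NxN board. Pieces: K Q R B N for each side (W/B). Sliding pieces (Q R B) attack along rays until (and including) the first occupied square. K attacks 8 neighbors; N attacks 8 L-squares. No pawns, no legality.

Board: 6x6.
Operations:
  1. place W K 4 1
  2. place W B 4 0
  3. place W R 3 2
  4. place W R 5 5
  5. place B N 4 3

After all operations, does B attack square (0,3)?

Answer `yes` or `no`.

Op 1: place WK@(4,1)
Op 2: place WB@(4,0)
Op 3: place WR@(3,2)
Op 4: place WR@(5,5)
Op 5: place BN@(4,3)
Per-piece attacks for B:
  BN@(4,3): attacks (5,5) (3,5) (2,4) (5,1) (3,1) (2,2)
B attacks (0,3): no

Answer: no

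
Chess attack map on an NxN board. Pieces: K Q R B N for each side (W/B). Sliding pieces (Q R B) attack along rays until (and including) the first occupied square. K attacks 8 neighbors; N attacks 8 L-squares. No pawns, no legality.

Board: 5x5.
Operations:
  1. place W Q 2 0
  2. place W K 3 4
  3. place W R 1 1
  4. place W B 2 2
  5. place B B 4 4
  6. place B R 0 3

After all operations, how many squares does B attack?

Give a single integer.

Answer: 9

Derivation:
Op 1: place WQ@(2,0)
Op 2: place WK@(3,4)
Op 3: place WR@(1,1)
Op 4: place WB@(2,2)
Op 5: place BB@(4,4)
Op 6: place BR@(0,3)
Per-piece attacks for B:
  BR@(0,3): attacks (0,4) (0,2) (0,1) (0,0) (1,3) (2,3) (3,3) (4,3)
  BB@(4,4): attacks (3,3) (2,2) [ray(-1,-1) blocked at (2,2)]
Union (9 distinct): (0,0) (0,1) (0,2) (0,4) (1,3) (2,2) (2,3) (3,3) (4,3)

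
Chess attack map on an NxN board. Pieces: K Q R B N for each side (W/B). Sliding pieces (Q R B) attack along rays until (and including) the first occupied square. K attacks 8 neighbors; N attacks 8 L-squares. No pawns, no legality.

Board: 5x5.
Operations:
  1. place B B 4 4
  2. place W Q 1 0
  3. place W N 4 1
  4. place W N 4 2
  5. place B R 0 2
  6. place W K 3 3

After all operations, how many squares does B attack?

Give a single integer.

Op 1: place BB@(4,4)
Op 2: place WQ@(1,0)
Op 3: place WN@(4,1)
Op 4: place WN@(4,2)
Op 5: place BR@(0,2)
Op 6: place WK@(3,3)
Per-piece attacks for B:
  BR@(0,2): attacks (0,3) (0,4) (0,1) (0,0) (1,2) (2,2) (3,2) (4,2) [ray(1,0) blocked at (4,2)]
  BB@(4,4): attacks (3,3) [ray(-1,-1) blocked at (3,3)]
Union (9 distinct): (0,0) (0,1) (0,3) (0,4) (1,2) (2,2) (3,2) (3,3) (4,2)

Answer: 9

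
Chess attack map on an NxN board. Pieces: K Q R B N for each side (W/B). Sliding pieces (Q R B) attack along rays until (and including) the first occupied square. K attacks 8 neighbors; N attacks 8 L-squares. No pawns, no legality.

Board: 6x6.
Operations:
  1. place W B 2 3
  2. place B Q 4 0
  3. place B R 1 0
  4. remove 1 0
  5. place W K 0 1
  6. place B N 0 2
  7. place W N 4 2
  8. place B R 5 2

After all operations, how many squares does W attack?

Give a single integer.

Op 1: place WB@(2,3)
Op 2: place BQ@(4,0)
Op 3: place BR@(1,0)
Op 4: remove (1,0)
Op 5: place WK@(0,1)
Op 6: place BN@(0,2)
Op 7: place WN@(4,2)
Op 8: place BR@(5,2)
Per-piece attacks for W:
  WK@(0,1): attacks (0,2) (0,0) (1,1) (1,2) (1,0)
  WB@(2,3): attacks (3,4) (4,5) (3,2) (4,1) (5,0) (1,4) (0,5) (1,2) (0,1) [ray(-1,-1) blocked at (0,1)]
  WN@(4,2): attacks (5,4) (3,4) (2,3) (5,0) (3,0) (2,1)
Union (17 distinct): (0,0) (0,1) (0,2) (0,5) (1,0) (1,1) (1,2) (1,4) (2,1) (2,3) (3,0) (3,2) (3,4) (4,1) (4,5) (5,0) (5,4)

Answer: 17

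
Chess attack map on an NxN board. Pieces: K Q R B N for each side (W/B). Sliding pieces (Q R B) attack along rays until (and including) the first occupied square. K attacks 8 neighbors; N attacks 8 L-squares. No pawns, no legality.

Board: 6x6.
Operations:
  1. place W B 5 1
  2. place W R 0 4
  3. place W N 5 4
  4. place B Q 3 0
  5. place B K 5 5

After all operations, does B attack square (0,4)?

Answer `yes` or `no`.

Answer: no

Derivation:
Op 1: place WB@(5,1)
Op 2: place WR@(0,4)
Op 3: place WN@(5,4)
Op 4: place BQ@(3,0)
Op 5: place BK@(5,5)
Per-piece attacks for B:
  BQ@(3,0): attacks (3,1) (3,2) (3,3) (3,4) (3,5) (4,0) (5,0) (2,0) (1,0) (0,0) (4,1) (5,2) (2,1) (1,2) (0,3)
  BK@(5,5): attacks (5,4) (4,5) (4,4)
B attacks (0,4): no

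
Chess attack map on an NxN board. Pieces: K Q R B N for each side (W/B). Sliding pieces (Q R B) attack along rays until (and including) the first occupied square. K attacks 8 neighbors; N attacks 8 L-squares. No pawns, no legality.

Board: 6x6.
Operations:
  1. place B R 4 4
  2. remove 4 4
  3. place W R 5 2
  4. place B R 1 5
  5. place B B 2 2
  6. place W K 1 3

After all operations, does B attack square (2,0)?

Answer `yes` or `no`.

Op 1: place BR@(4,4)
Op 2: remove (4,4)
Op 3: place WR@(5,2)
Op 4: place BR@(1,5)
Op 5: place BB@(2,2)
Op 6: place WK@(1,3)
Per-piece attacks for B:
  BR@(1,5): attacks (1,4) (1,3) (2,5) (3,5) (4,5) (5,5) (0,5) [ray(0,-1) blocked at (1,3)]
  BB@(2,2): attacks (3,3) (4,4) (5,5) (3,1) (4,0) (1,3) (1,1) (0,0) [ray(-1,1) blocked at (1,3)]
B attacks (2,0): no

Answer: no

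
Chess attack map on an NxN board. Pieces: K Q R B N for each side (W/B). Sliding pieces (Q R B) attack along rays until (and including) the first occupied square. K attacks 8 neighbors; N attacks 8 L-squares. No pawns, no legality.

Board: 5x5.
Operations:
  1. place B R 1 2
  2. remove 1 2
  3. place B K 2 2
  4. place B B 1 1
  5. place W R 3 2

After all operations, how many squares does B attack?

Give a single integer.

Op 1: place BR@(1,2)
Op 2: remove (1,2)
Op 3: place BK@(2,2)
Op 4: place BB@(1,1)
Op 5: place WR@(3,2)
Per-piece attacks for B:
  BB@(1,1): attacks (2,2) (2,0) (0,2) (0,0) [ray(1,1) blocked at (2,2)]
  BK@(2,2): attacks (2,3) (2,1) (3,2) (1,2) (3,3) (3,1) (1,3) (1,1)
Union (12 distinct): (0,0) (0,2) (1,1) (1,2) (1,3) (2,0) (2,1) (2,2) (2,3) (3,1) (3,2) (3,3)

Answer: 12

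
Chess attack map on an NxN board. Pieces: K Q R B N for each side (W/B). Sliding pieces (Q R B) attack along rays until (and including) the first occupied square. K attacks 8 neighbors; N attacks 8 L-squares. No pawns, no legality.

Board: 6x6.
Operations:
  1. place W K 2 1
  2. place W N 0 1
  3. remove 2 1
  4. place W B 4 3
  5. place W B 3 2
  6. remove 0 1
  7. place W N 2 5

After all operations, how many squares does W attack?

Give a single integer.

Op 1: place WK@(2,1)
Op 2: place WN@(0,1)
Op 3: remove (2,1)
Op 4: place WB@(4,3)
Op 5: place WB@(3,2)
Op 6: remove (0,1)
Op 7: place WN@(2,5)
Per-piece attacks for W:
  WN@(2,5): attacks (3,3) (4,4) (1,3) (0,4)
  WB@(3,2): attacks (4,3) (4,1) (5,0) (2,3) (1,4) (0,5) (2,1) (1,0) [ray(1,1) blocked at (4,3)]
  WB@(4,3): attacks (5,4) (5,2) (3,4) (2,5) (3,2) [ray(-1,1) blocked at (2,5); ray(-1,-1) blocked at (3,2)]
Union (17 distinct): (0,4) (0,5) (1,0) (1,3) (1,4) (2,1) (2,3) (2,5) (3,2) (3,3) (3,4) (4,1) (4,3) (4,4) (5,0) (5,2) (5,4)

Answer: 17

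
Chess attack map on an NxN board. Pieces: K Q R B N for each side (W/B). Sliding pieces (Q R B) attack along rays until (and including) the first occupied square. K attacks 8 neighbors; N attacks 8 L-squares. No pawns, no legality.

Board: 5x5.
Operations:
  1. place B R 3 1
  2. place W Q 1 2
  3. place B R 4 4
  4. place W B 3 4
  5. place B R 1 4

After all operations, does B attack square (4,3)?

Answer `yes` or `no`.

Answer: yes

Derivation:
Op 1: place BR@(3,1)
Op 2: place WQ@(1,2)
Op 3: place BR@(4,4)
Op 4: place WB@(3,4)
Op 5: place BR@(1,4)
Per-piece attacks for B:
  BR@(1,4): attacks (1,3) (1,2) (2,4) (3,4) (0,4) [ray(0,-1) blocked at (1,2); ray(1,0) blocked at (3,4)]
  BR@(3,1): attacks (3,2) (3,3) (3,4) (3,0) (4,1) (2,1) (1,1) (0,1) [ray(0,1) blocked at (3,4)]
  BR@(4,4): attacks (4,3) (4,2) (4,1) (4,0) (3,4) [ray(-1,0) blocked at (3,4)]
B attacks (4,3): yes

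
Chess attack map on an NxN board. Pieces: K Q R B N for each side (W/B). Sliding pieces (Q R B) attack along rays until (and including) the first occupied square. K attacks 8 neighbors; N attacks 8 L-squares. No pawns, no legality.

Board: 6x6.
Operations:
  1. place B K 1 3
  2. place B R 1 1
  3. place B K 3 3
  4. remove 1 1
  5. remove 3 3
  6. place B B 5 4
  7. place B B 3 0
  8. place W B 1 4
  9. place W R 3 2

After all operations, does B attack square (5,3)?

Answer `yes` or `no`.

Answer: no

Derivation:
Op 1: place BK@(1,3)
Op 2: place BR@(1,1)
Op 3: place BK@(3,3)
Op 4: remove (1,1)
Op 5: remove (3,3)
Op 6: place BB@(5,4)
Op 7: place BB@(3,0)
Op 8: place WB@(1,4)
Op 9: place WR@(3,2)
Per-piece attacks for B:
  BK@(1,3): attacks (1,4) (1,2) (2,3) (0,3) (2,4) (2,2) (0,4) (0,2)
  BB@(3,0): attacks (4,1) (5,2) (2,1) (1,2) (0,3)
  BB@(5,4): attacks (4,5) (4,3) (3,2) [ray(-1,-1) blocked at (3,2)]
B attacks (5,3): no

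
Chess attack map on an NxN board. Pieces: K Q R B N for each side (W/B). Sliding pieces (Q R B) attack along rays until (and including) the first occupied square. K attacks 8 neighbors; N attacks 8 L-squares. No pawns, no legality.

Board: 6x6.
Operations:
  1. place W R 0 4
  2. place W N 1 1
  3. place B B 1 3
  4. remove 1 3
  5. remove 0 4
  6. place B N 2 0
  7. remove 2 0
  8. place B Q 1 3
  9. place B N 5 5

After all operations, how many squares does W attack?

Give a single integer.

Op 1: place WR@(0,4)
Op 2: place WN@(1,1)
Op 3: place BB@(1,3)
Op 4: remove (1,3)
Op 5: remove (0,4)
Op 6: place BN@(2,0)
Op 7: remove (2,0)
Op 8: place BQ@(1,3)
Op 9: place BN@(5,5)
Per-piece attacks for W:
  WN@(1,1): attacks (2,3) (3,2) (0,3) (3,0)
Union (4 distinct): (0,3) (2,3) (3,0) (3,2)

Answer: 4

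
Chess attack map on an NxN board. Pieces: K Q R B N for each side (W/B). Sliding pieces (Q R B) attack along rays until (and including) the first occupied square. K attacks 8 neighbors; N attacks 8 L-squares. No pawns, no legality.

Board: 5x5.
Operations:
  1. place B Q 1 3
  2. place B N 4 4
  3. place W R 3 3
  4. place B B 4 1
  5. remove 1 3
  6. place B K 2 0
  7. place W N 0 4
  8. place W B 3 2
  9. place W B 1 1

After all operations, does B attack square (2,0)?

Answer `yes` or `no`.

Op 1: place BQ@(1,3)
Op 2: place BN@(4,4)
Op 3: place WR@(3,3)
Op 4: place BB@(4,1)
Op 5: remove (1,3)
Op 6: place BK@(2,0)
Op 7: place WN@(0,4)
Op 8: place WB@(3,2)
Op 9: place WB@(1,1)
Per-piece attacks for B:
  BK@(2,0): attacks (2,1) (3,0) (1,0) (3,1) (1,1)
  BB@(4,1): attacks (3,2) (3,0) [ray(-1,1) blocked at (3,2)]
  BN@(4,4): attacks (3,2) (2,3)
B attacks (2,0): no

Answer: no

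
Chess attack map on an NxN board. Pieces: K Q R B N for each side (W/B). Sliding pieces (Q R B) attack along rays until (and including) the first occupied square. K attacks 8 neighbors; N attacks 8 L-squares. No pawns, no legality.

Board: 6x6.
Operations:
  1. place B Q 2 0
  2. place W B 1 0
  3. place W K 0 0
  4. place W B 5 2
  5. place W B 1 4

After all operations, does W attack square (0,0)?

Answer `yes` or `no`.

Op 1: place BQ@(2,0)
Op 2: place WB@(1,0)
Op 3: place WK@(0,0)
Op 4: place WB@(5,2)
Op 5: place WB@(1,4)
Per-piece attacks for W:
  WK@(0,0): attacks (0,1) (1,0) (1,1)
  WB@(1,0): attacks (2,1) (3,2) (4,3) (5,4) (0,1)
  WB@(1,4): attacks (2,5) (2,3) (3,2) (4,1) (5,0) (0,5) (0,3)
  WB@(5,2): attacks (4,3) (3,4) (2,5) (4,1) (3,0)
W attacks (0,0): no

Answer: no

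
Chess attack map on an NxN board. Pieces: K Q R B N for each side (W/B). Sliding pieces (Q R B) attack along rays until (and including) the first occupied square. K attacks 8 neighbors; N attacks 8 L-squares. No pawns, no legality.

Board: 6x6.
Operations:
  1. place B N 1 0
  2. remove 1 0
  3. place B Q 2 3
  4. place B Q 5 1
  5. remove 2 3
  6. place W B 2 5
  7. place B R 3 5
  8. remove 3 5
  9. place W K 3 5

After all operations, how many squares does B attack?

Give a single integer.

Op 1: place BN@(1,0)
Op 2: remove (1,0)
Op 3: place BQ@(2,3)
Op 4: place BQ@(5,1)
Op 5: remove (2,3)
Op 6: place WB@(2,5)
Op 7: place BR@(3,5)
Op 8: remove (3,5)
Op 9: place WK@(3,5)
Per-piece attacks for B:
  BQ@(5,1): attacks (5,2) (5,3) (5,4) (5,5) (5,0) (4,1) (3,1) (2,1) (1,1) (0,1) (4,2) (3,3) (2,4) (1,5) (4,0)
Union (15 distinct): (0,1) (1,1) (1,5) (2,1) (2,4) (3,1) (3,3) (4,0) (4,1) (4,2) (5,0) (5,2) (5,3) (5,4) (5,5)

Answer: 15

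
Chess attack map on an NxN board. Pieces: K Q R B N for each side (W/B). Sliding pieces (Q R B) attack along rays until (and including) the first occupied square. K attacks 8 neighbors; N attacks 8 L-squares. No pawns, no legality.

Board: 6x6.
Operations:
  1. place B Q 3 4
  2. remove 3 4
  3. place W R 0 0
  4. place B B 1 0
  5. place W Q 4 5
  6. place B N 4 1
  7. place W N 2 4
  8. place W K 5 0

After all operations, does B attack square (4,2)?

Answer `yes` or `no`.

Op 1: place BQ@(3,4)
Op 2: remove (3,4)
Op 3: place WR@(0,0)
Op 4: place BB@(1,0)
Op 5: place WQ@(4,5)
Op 6: place BN@(4,1)
Op 7: place WN@(2,4)
Op 8: place WK@(5,0)
Per-piece attacks for B:
  BB@(1,0): attacks (2,1) (3,2) (4,3) (5,4) (0,1)
  BN@(4,1): attacks (5,3) (3,3) (2,2) (2,0)
B attacks (4,2): no

Answer: no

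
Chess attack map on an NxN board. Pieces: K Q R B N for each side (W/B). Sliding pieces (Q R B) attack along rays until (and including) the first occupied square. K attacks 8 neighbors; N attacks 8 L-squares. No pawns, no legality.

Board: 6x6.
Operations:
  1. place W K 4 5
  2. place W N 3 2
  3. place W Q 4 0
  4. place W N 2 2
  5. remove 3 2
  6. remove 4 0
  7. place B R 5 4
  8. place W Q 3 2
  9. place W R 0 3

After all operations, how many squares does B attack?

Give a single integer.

Op 1: place WK@(4,5)
Op 2: place WN@(3,2)
Op 3: place WQ@(4,0)
Op 4: place WN@(2,2)
Op 5: remove (3,2)
Op 6: remove (4,0)
Op 7: place BR@(5,4)
Op 8: place WQ@(3,2)
Op 9: place WR@(0,3)
Per-piece attacks for B:
  BR@(5,4): attacks (5,5) (5,3) (5,2) (5,1) (5,0) (4,4) (3,4) (2,4) (1,4) (0,4)
Union (10 distinct): (0,4) (1,4) (2,4) (3,4) (4,4) (5,0) (5,1) (5,2) (5,3) (5,5)

Answer: 10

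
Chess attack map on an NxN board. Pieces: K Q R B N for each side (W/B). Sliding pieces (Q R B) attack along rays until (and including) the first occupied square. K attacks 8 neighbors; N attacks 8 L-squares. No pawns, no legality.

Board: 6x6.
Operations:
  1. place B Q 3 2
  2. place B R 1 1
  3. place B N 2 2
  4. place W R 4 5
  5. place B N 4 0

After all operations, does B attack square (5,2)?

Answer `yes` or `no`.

Answer: yes

Derivation:
Op 1: place BQ@(3,2)
Op 2: place BR@(1,1)
Op 3: place BN@(2,2)
Op 4: place WR@(4,5)
Op 5: place BN@(4,0)
Per-piece attacks for B:
  BR@(1,1): attacks (1,2) (1,3) (1,4) (1,5) (1,0) (2,1) (3,1) (4,1) (5,1) (0,1)
  BN@(2,2): attacks (3,4) (4,3) (1,4) (0,3) (3,0) (4,1) (1,0) (0,1)
  BQ@(3,2): attacks (3,3) (3,4) (3,5) (3,1) (3,0) (4,2) (5,2) (2,2) (4,3) (5,4) (4,1) (5,0) (2,3) (1,4) (0,5) (2,1) (1,0) [ray(-1,0) blocked at (2,2)]
  BN@(4,0): attacks (5,2) (3,2) (2,1)
B attacks (5,2): yes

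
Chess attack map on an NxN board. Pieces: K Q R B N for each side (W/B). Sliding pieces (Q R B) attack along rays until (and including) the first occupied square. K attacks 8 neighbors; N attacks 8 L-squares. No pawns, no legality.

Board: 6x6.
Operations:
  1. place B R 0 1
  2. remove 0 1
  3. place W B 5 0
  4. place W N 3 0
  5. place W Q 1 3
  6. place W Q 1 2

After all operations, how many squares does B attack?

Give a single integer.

Op 1: place BR@(0,1)
Op 2: remove (0,1)
Op 3: place WB@(5,0)
Op 4: place WN@(3,0)
Op 5: place WQ@(1,3)
Op 6: place WQ@(1,2)
Per-piece attacks for B:
Union (0 distinct): (none)

Answer: 0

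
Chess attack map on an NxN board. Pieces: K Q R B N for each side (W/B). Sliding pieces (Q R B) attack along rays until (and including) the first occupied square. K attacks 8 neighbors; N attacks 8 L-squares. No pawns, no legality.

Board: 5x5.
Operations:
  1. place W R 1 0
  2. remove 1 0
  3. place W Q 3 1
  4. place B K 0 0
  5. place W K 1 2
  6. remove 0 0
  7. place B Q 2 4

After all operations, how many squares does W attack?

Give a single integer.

Op 1: place WR@(1,0)
Op 2: remove (1,0)
Op 3: place WQ@(3,1)
Op 4: place BK@(0,0)
Op 5: place WK@(1,2)
Op 6: remove (0,0)
Op 7: place BQ@(2,4)
Per-piece attacks for W:
  WK@(1,2): attacks (1,3) (1,1) (2,2) (0,2) (2,3) (2,1) (0,3) (0,1)
  WQ@(3,1): attacks (3,2) (3,3) (3,4) (3,0) (4,1) (2,1) (1,1) (0,1) (4,2) (4,0) (2,2) (1,3) (0,4) (2,0)
Union (17 distinct): (0,1) (0,2) (0,3) (0,4) (1,1) (1,3) (2,0) (2,1) (2,2) (2,3) (3,0) (3,2) (3,3) (3,4) (4,0) (4,1) (4,2)

Answer: 17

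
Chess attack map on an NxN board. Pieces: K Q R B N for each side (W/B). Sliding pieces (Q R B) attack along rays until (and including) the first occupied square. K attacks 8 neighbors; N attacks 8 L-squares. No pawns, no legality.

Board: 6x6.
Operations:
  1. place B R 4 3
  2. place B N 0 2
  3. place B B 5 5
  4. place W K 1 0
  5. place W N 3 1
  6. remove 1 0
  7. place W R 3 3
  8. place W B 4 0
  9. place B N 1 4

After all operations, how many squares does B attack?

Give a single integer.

Op 1: place BR@(4,3)
Op 2: place BN@(0,2)
Op 3: place BB@(5,5)
Op 4: place WK@(1,0)
Op 5: place WN@(3,1)
Op 6: remove (1,0)
Op 7: place WR@(3,3)
Op 8: place WB@(4,0)
Op 9: place BN@(1,4)
Per-piece attacks for B:
  BN@(0,2): attacks (1,4) (2,3) (1,0) (2,1)
  BN@(1,4): attacks (3,5) (2,2) (3,3) (0,2)
  BR@(4,3): attacks (4,4) (4,5) (4,2) (4,1) (4,0) (5,3) (3,3) [ray(0,-1) blocked at (4,0); ray(-1,0) blocked at (3,3)]
  BB@(5,5): attacks (4,4) (3,3) [ray(-1,-1) blocked at (3,3)]
Union (14 distinct): (0,2) (1,0) (1,4) (2,1) (2,2) (2,3) (3,3) (3,5) (4,0) (4,1) (4,2) (4,4) (4,5) (5,3)

Answer: 14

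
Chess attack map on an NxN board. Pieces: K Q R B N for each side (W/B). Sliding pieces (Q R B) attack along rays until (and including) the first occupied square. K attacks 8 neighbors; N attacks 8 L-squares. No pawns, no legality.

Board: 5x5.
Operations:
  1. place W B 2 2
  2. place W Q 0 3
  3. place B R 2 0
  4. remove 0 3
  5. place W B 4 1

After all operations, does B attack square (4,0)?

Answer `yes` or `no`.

Answer: yes

Derivation:
Op 1: place WB@(2,2)
Op 2: place WQ@(0,3)
Op 3: place BR@(2,0)
Op 4: remove (0,3)
Op 5: place WB@(4,1)
Per-piece attacks for B:
  BR@(2,0): attacks (2,1) (2,2) (3,0) (4,0) (1,0) (0,0) [ray(0,1) blocked at (2,2)]
B attacks (4,0): yes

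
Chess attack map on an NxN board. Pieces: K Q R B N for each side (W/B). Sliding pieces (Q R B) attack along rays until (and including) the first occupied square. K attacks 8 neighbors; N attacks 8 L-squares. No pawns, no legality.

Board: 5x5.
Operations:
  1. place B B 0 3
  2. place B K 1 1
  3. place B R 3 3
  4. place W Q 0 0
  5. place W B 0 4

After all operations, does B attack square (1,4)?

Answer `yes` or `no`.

Op 1: place BB@(0,3)
Op 2: place BK@(1,1)
Op 3: place BR@(3,3)
Op 4: place WQ@(0,0)
Op 5: place WB@(0,4)
Per-piece attacks for B:
  BB@(0,3): attacks (1,4) (1,2) (2,1) (3,0)
  BK@(1,1): attacks (1,2) (1,0) (2,1) (0,1) (2,2) (2,0) (0,2) (0,0)
  BR@(3,3): attacks (3,4) (3,2) (3,1) (3,0) (4,3) (2,3) (1,3) (0,3) [ray(-1,0) blocked at (0,3)]
B attacks (1,4): yes

Answer: yes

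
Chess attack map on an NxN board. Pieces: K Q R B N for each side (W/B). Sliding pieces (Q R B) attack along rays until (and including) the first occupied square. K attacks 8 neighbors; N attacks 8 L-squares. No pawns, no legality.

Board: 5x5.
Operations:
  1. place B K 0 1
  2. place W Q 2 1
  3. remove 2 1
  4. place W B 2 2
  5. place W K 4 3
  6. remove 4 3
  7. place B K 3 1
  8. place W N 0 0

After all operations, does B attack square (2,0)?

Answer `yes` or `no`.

Answer: yes

Derivation:
Op 1: place BK@(0,1)
Op 2: place WQ@(2,1)
Op 3: remove (2,1)
Op 4: place WB@(2,2)
Op 5: place WK@(4,3)
Op 6: remove (4,3)
Op 7: place BK@(3,1)
Op 8: place WN@(0,0)
Per-piece attacks for B:
  BK@(0,1): attacks (0,2) (0,0) (1,1) (1,2) (1,0)
  BK@(3,1): attacks (3,2) (3,0) (4,1) (2,1) (4,2) (4,0) (2,2) (2,0)
B attacks (2,0): yes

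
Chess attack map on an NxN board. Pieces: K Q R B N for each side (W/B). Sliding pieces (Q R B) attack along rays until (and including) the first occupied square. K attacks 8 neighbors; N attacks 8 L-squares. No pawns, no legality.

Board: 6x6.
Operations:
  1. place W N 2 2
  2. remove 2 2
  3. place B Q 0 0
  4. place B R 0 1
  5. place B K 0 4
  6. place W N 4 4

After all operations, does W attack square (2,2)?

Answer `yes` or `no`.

Answer: no

Derivation:
Op 1: place WN@(2,2)
Op 2: remove (2,2)
Op 3: place BQ@(0,0)
Op 4: place BR@(0,1)
Op 5: place BK@(0,4)
Op 6: place WN@(4,4)
Per-piece attacks for W:
  WN@(4,4): attacks (2,5) (5,2) (3,2) (2,3)
W attacks (2,2): no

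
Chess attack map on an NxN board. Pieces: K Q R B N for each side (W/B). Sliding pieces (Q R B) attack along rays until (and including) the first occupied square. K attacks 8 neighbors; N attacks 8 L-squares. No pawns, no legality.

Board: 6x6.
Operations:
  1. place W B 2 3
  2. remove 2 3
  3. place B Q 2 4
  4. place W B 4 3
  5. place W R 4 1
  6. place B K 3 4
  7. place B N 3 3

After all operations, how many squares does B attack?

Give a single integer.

Op 1: place WB@(2,3)
Op 2: remove (2,3)
Op 3: place BQ@(2,4)
Op 4: place WB@(4,3)
Op 5: place WR@(4,1)
Op 6: place BK@(3,4)
Op 7: place BN@(3,3)
Per-piece attacks for B:
  BQ@(2,4): attacks (2,5) (2,3) (2,2) (2,1) (2,0) (3,4) (1,4) (0,4) (3,5) (3,3) (1,5) (1,3) (0,2) [ray(1,0) blocked at (3,4); ray(1,-1) blocked at (3,3)]
  BN@(3,3): attacks (4,5) (5,4) (2,5) (1,4) (4,1) (5,2) (2,1) (1,2)
  BK@(3,4): attacks (3,5) (3,3) (4,4) (2,4) (4,5) (4,3) (2,5) (2,3)
Union (21 distinct): (0,2) (0,4) (1,2) (1,3) (1,4) (1,5) (2,0) (2,1) (2,2) (2,3) (2,4) (2,5) (3,3) (3,4) (3,5) (4,1) (4,3) (4,4) (4,5) (5,2) (5,4)

Answer: 21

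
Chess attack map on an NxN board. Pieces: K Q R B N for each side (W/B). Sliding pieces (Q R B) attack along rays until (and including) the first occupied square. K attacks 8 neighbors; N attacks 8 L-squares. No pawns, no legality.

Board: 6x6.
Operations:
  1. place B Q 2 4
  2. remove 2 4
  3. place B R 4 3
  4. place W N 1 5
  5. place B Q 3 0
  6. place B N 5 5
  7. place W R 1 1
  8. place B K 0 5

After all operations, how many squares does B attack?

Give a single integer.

Op 1: place BQ@(2,4)
Op 2: remove (2,4)
Op 3: place BR@(4,3)
Op 4: place WN@(1,5)
Op 5: place BQ@(3,0)
Op 6: place BN@(5,5)
Op 7: place WR@(1,1)
Op 8: place BK@(0,5)
Per-piece attacks for B:
  BK@(0,5): attacks (0,4) (1,5) (1,4)
  BQ@(3,0): attacks (3,1) (3,2) (3,3) (3,4) (3,5) (4,0) (5,0) (2,0) (1,0) (0,0) (4,1) (5,2) (2,1) (1,2) (0,3)
  BR@(4,3): attacks (4,4) (4,5) (4,2) (4,1) (4,0) (5,3) (3,3) (2,3) (1,3) (0,3)
  BN@(5,5): attacks (4,3) (3,4)
Union (25 distinct): (0,0) (0,3) (0,4) (1,0) (1,2) (1,3) (1,4) (1,5) (2,0) (2,1) (2,3) (3,1) (3,2) (3,3) (3,4) (3,5) (4,0) (4,1) (4,2) (4,3) (4,4) (4,5) (5,0) (5,2) (5,3)

Answer: 25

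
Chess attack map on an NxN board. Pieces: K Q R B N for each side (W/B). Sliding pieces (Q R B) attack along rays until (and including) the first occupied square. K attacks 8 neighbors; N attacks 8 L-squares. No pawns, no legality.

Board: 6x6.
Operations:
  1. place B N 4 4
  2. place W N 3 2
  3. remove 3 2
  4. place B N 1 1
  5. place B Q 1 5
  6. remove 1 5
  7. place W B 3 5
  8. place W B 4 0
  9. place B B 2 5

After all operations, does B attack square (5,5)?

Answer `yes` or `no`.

Answer: no

Derivation:
Op 1: place BN@(4,4)
Op 2: place WN@(3,2)
Op 3: remove (3,2)
Op 4: place BN@(1,1)
Op 5: place BQ@(1,5)
Op 6: remove (1,5)
Op 7: place WB@(3,5)
Op 8: place WB@(4,0)
Op 9: place BB@(2,5)
Per-piece attacks for B:
  BN@(1,1): attacks (2,3) (3,2) (0,3) (3,0)
  BB@(2,5): attacks (3,4) (4,3) (5,2) (1,4) (0,3)
  BN@(4,4): attacks (2,5) (5,2) (3,2) (2,3)
B attacks (5,5): no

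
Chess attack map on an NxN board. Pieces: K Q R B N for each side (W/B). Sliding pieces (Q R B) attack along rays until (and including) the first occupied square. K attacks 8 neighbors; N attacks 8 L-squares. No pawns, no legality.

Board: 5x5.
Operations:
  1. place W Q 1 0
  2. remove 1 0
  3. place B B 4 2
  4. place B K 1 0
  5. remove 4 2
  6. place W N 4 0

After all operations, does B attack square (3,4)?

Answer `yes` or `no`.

Answer: no

Derivation:
Op 1: place WQ@(1,0)
Op 2: remove (1,0)
Op 3: place BB@(4,2)
Op 4: place BK@(1,0)
Op 5: remove (4,2)
Op 6: place WN@(4,0)
Per-piece attacks for B:
  BK@(1,0): attacks (1,1) (2,0) (0,0) (2,1) (0,1)
B attacks (3,4): no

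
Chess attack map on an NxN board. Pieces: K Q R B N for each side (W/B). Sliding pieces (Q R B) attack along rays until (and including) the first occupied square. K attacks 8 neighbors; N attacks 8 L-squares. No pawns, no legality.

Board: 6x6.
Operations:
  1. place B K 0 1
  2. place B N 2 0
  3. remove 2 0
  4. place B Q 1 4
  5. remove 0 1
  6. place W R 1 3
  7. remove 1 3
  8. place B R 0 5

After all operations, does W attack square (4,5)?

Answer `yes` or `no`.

Answer: no

Derivation:
Op 1: place BK@(0,1)
Op 2: place BN@(2,0)
Op 3: remove (2,0)
Op 4: place BQ@(1,4)
Op 5: remove (0,1)
Op 6: place WR@(1,3)
Op 7: remove (1,3)
Op 8: place BR@(0,5)
Per-piece attacks for W:
W attacks (4,5): no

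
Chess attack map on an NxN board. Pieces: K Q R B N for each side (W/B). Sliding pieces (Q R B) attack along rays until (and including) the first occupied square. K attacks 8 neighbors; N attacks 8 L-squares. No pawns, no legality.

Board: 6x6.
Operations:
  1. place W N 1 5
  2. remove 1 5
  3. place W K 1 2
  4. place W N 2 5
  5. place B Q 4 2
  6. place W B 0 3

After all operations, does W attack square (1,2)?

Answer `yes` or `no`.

Answer: yes

Derivation:
Op 1: place WN@(1,5)
Op 2: remove (1,5)
Op 3: place WK@(1,2)
Op 4: place WN@(2,5)
Op 5: place BQ@(4,2)
Op 6: place WB@(0,3)
Per-piece attacks for W:
  WB@(0,3): attacks (1,4) (2,5) (1,2) [ray(1,1) blocked at (2,5); ray(1,-1) blocked at (1,2)]
  WK@(1,2): attacks (1,3) (1,1) (2,2) (0,2) (2,3) (2,1) (0,3) (0,1)
  WN@(2,5): attacks (3,3) (4,4) (1,3) (0,4)
W attacks (1,2): yes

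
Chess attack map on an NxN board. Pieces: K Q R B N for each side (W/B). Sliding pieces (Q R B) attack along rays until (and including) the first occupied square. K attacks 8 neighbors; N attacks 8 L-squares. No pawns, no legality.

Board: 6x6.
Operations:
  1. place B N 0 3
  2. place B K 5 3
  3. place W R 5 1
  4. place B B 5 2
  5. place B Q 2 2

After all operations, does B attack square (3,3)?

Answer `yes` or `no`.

Answer: yes

Derivation:
Op 1: place BN@(0,3)
Op 2: place BK@(5,3)
Op 3: place WR@(5,1)
Op 4: place BB@(5,2)
Op 5: place BQ@(2,2)
Per-piece attacks for B:
  BN@(0,3): attacks (1,5) (2,4) (1,1) (2,2)
  BQ@(2,2): attacks (2,3) (2,4) (2,5) (2,1) (2,0) (3,2) (4,2) (5,2) (1,2) (0,2) (3,3) (4,4) (5,5) (3,1) (4,0) (1,3) (0,4) (1,1) (0,0) [ray(1,0) blocked at (5,2)]
  BB@(5,2): attacks (4,3) (3,4) (2,5) (4,1) (3,0)
  BK@(5,3): attacks (5,4) (5,2) (4,3) (4,4) (4,2)
B attacks (3,3): yes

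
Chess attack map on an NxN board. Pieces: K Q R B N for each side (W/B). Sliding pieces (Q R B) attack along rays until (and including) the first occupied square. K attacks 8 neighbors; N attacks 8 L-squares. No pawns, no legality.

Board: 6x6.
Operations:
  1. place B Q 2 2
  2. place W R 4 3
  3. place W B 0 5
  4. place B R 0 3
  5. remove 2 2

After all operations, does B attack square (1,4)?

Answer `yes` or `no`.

Op 1: place BQ@(2,2)
Op 2: place WR@(4,3)
Op 3: place WB@(0,5)
Op 4: place BR@(0,3)
Op 5: remove (2,2)
Per-piece attacks for B:
  BR@(0,3): attacks (0,4) (0,5) (0,2) (0,1) (0,0) (1,3) (2,3) (3,3) (4,3) [ray(0,1) blocked at (0,5); ray(1,0) blocked at (4,3)]
B attacks (1,4): no

Answer: no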